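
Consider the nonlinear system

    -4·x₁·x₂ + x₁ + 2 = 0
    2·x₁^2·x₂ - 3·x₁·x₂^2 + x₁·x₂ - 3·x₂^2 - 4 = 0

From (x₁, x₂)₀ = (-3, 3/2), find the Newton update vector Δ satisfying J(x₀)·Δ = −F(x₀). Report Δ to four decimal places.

(-1.5526, -2.0636)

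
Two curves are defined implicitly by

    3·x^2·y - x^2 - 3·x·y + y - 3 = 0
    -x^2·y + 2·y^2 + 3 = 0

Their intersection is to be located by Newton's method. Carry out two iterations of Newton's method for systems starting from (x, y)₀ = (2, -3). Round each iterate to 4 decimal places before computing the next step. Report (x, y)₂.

At (2, -3): F = (-28.0000, 33.0000).
Jacobian J = [[6·x·y - 2·x - 3·y, 3·x^2 - 3·x + 1], [-2·x·y, -x^2 + 4·y]].
At the point, J = [[-31.0000, 7.0000], [12.0000, -16.0000]] (det J = 412.0000).
Solving J·Δ = −F gives Δ = (-0.5267, 1.6675).
Then the next iterate is (x, y)₁ = (1.4733, -1.3325).
Round to (1.4733, -1.3325) and repeat: F = (-9.290621, 9.443454), J = [[-10.728134, 3.091939], [3.926345, -7.500613]].
Δ = (-0.5925, 0.9488), so (x, y)₂ = (0.8808, -0.3837).

(0.8808, -0.3837)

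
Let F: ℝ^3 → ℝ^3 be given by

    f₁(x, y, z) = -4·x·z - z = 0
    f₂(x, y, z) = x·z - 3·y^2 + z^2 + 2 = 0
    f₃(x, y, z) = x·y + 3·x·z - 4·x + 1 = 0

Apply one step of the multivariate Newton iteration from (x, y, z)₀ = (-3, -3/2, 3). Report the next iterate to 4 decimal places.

At (-3, -3/2, 3): F = (33.0000, -4.7500, -9.5000).
Jacobian J = [[-4·z, 0, -4·x - 1], [z, -6·y, x + 2·z], [y + 3·z - 4, x, 3·x]].
At the point, J = [[-12.0000, 0.0000, 11.0000], [3.0000, 9.0000, 3.0000], [3.5000, -3.0000, -9.0000]] (det J = 418.5000).
Solving J·Δ = −F gives Δ = (3.0556, -0.6019, 0.3333).
Then the next iterate is (x, y, z)₁ = (0.0556, -2.1019, 3.3333).

(0.0556, -2.1019, 3.3333)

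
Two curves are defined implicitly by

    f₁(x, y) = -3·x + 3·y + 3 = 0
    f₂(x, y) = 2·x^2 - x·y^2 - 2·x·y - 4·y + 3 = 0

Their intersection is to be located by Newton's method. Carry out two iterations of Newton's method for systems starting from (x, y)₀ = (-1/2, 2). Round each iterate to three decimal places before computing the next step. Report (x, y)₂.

(1.692, 0.692)

At (-1/2, 2): F = (10.500, -0.500).
Jacobian J = [[-3, 3], [4·x - y^2 - 2·y, -2·x·y - 2·x - 4]].
At the point, J = [[-3.000, 3.000], [-10.000, -1.000]] (det J = 33.000).
Solving J·Δ = −F gives Δ = (0.273, -3.227).
Then the next iterate is (x, y)₁ = (-0.227, -1.227).
Round to (-0.227, -1.227) and repeat: F = (0.000, 7.79576), J = [[-3.000, 3.000], [0.04047, -4.10306]].
Δ = (1.919, 1.919), so (x, y)₂ = (1.692, 0.692).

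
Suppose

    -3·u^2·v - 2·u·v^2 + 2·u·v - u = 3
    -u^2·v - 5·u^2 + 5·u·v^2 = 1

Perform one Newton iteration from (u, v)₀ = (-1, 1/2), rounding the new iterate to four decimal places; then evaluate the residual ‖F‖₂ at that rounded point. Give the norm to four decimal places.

10.1482

At (-1, 1/2): F = (-4.0000, -7.7500).
Jacobian J = [[-6·u·v - 2·v^2 + 2·v - 1, -3·u^2 - 4·u·v + 2·u], [-2·u·v - 10·u + 5·v^2, -u^2 + 10·u·v]].
At the point, J = [[2.5000, -3.0000], [12.2500, -6.0000]] (det J = 21.7500).
Solving J·Δ = −F gives Δ = (-0.0345, -1.3621).
Then the next iterate is (u, v)₁ = (-1.0345, -0.8621).
Re-evaluating at (-1.0345, -0.8621): F = (4.123733, -9.272627), so ‖F‖₂ = 10.1482.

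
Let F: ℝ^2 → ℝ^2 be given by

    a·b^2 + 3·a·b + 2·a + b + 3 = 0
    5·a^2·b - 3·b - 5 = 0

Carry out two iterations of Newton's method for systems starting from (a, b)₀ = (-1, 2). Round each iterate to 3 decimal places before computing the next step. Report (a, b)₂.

At (-1, 2): F = (-7.000, -1.000).
Jacobian J = [[b^2 + 3·b + 2, 2·a·b + 3·a + 1], [10·a·b, 5·a^2 - 3]].
At the point, J = [[12.000, -6.000], [-20.000, 2.000]] (det J = -96.000).
Solving J·Δ = −F gives Δ = (-0.208, -1.583).
Then the next iterate is (a, b)₁ = (-1.208, 0.417).
Round to (-1.208, 0.417) and repeat: F = (-0.72027, -3.20843), J = [[3.42489, -3.63147], [-5.03736, 4.29632]].
Δ = (-4.121, -4.084), so (a, b)₂ = (-5.329, -3.667).

(-5.329, -3.667)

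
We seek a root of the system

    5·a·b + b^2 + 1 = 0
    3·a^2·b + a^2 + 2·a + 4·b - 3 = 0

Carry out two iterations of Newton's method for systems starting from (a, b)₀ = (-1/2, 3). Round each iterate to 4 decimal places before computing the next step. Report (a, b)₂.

At (-1/2, 3): F = (2.5000, 10.5000).
Jacobian J = [[5·b, 5·a + 2·b], [6·a·b + 2·a + 2, 3·a^2 + 4]].
At the point, J = [[15.0000, 3.5000], [-8.0000, 4.7500]] (det J = 99.2500).
Solving J·Δ = −F gives Δ = (0.2506, -1.7884).
Then the next iterate is (a, b)₁ = (-0.2494, 1.2116).
Round to (-0.2494, 1.2116) and repeat: F = (0.957109, 1.635886), J = [[6.0580, 1.1762], [-0.311838, 4.186601]].
Δ = (-0.0810, -0.3968), so (a, b)₂ = (-0.3304, 0.8148).

(-0.3304, 0.8148)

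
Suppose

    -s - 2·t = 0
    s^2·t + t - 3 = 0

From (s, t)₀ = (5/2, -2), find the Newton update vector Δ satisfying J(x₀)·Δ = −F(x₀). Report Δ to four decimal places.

At (5/2, -2): F = (1.5000, -17.5000).
Jacobian J = [[-1, -2], [2·s·t, s^2 + 1]].
At the point, J = [[-1.0000, -2.0000], [-10.0000, 7.2500]] (det J = -27.2500).
Solving J·Δ = −F gives Δ = (-0.8853, 1.1927).

(-0.8853, 1.1927)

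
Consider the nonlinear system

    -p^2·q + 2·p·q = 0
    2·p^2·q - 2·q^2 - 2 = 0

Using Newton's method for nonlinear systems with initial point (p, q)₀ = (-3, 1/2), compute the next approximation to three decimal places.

At (-3, 1/2): F = (-7.500, 6.500).
Jacobian J = [[-2·p·q + 2·q, -p^2 + 2·p], [4·p·q, 2·p^2 - 4·q]].
At the point, J = [[4.000, -15.000], [-6.000, 16.000]] (det J = -26.000).
Solving J·Δ = −F gives Δ = (-0.865, -0.731).
Then the next iterate is (p, q)₁ = (-3.865, -0.231).

(-3.865, -0.231)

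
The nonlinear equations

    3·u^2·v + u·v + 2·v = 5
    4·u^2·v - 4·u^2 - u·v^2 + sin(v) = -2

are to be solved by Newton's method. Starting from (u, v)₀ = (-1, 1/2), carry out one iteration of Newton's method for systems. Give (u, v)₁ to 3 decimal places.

At (-1, 1/2): F = (-3.000, 0.72943).
Jacobian J = [[6·u·v + v, 3·u^2 + u + 2], [8·u·v - 8·u - v^2, 4·u^2 - 2·u·v + cos(v)]].
At the point, J = [[-2.500, 4.000], [3.750, 5.87758]] (det J = -29.69396).
Solving J·Δ = −F gives Δ = (-0.692, 0.317).
Then the next iterate is (u, v)₁ = (-1.692, 0.817).

(-1.692, 0.817)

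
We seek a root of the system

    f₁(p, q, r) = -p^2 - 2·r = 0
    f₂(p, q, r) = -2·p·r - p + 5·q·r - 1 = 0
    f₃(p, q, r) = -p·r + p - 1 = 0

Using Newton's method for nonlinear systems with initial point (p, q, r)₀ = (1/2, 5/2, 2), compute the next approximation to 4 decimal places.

At (1/2, 5/2, 2): F = (-4.2500, 21.5000, -1.5000).
Jacobian J = [[-2·p, 0, -2], [-2·r - 1, 5·r, -2·p + 5·q], [-r + 1, 0, -p]].
At the point, J = [[-1.0000, 0.0000, -2.0000], [-5.0000, 10.0000, 11.5000], [-1.0000, 0.0000, -0.5000]] (det J = -15.0000).
Solving J·Δ = −F gives Δ = (-0.5833, -0.3333, -1.8333).
Then the next iterate is (p, q, r)₁ = (-0.0833, 2.1667, 0.1667).

(-0.0833, 2.1667, 0.1667)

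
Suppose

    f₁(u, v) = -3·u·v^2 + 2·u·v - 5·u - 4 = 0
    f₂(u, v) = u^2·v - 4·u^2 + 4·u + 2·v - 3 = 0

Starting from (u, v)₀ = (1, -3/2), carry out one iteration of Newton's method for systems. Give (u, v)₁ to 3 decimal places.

(0.198, -0.870)

At (1, -3/2): F = (-18.750, -7.500).
Jacobian J = [[-3·v^2 + 2·v - 5, -6·u·v + 2·u], [2·u·v - 8·u + 4, u^2 + 2]].
At the point, J = [[-14.750, 11.000], [-7.000, 3.000]] (det J = 32.750).
Solving J·Δ = −F gives Δ = (-0.802, 0.630).
Then the next iterate is (u, v)₁ = (0.198, -0.870).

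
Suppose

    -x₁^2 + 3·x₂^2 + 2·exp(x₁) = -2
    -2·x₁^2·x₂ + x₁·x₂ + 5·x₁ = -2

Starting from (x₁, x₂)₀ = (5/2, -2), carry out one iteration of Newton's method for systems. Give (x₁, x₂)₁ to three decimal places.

(1.372, -1.143)

At (5/2, -2): F = (32.11499, 34.500).
Jacobian J = [[-2·x₁ + 2·exp(x₁), 6·x₂], [-4·x₁·x₂ + x₂ + 5, -2·x₁^2 + x₁]].
At the point, J = [[19.36499, -12.000], [23.000, -10.000]] (det J = 82.35012).
Solving J·Δ = −F gives Δ = (-1.128, 0.857).
Then the next iterate is (x₁, x₂)₁ = (1.372, -1.143).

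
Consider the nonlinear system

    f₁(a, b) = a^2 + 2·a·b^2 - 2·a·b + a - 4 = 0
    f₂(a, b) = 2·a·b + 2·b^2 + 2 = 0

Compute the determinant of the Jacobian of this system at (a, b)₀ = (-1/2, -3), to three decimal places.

J = [[2·a + 2·b^2 - 2·b + 1, 4·a·b - 2·a], [2·b, 2·a + 4·b]].
At the point, J = [[24.000, 7.000], [-6.000, -13.000]].
det J = -270.000.

-270.000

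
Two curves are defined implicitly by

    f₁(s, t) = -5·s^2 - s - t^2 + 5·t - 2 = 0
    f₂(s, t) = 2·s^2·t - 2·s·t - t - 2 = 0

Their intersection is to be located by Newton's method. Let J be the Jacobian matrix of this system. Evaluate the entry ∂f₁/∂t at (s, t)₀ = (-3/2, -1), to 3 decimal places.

∂f₁/∂t = -2·t + 5.
At (-3/2, -1) this is 7.000.

7.000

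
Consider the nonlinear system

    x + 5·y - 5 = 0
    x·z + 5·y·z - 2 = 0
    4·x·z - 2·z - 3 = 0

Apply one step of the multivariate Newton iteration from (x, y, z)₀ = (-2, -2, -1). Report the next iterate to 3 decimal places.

(1.208, 0.758, -1.583)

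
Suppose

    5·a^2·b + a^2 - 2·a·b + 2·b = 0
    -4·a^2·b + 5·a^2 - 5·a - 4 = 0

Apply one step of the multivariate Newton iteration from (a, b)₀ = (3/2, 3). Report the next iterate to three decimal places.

(1.341, 0.430)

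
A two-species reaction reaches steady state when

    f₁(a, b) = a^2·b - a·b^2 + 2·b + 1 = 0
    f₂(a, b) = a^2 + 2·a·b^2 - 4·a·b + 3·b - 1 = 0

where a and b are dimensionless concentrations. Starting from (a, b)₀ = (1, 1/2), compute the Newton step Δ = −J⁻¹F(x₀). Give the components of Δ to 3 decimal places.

At (1, 1/2): F = (2.250, 0.000).
Jacobian J = [[2·a·b - b^2, a^2 - 2·a·b + 2], [2·a + 2·b^2 - 4·b, 4·a·b - 4·a + 3]].
At the point, J = [[0.750, 2.000], [0.500, 1.000]] (det J = -0.250).
Solving J·Δ = −F gives Δ = (9.000, -4.500).

(9.000, -4.500)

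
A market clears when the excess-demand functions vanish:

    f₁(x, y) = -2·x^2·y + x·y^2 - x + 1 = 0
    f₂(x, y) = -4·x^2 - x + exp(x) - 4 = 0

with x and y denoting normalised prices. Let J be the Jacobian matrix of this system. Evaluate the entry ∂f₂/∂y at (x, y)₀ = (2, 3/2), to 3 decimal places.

0.000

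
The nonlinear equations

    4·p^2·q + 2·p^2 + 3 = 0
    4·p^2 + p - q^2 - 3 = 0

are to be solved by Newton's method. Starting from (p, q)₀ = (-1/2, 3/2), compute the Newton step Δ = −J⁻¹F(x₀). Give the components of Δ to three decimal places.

(0.380, -1.963)

At (-1/2, 3/2): F = (5.000, -4.750).
Jacobian J = [[8·p·q + 4·p, 4·p^2], [8·p + 1, -2·q]].
At the point, J = [[-8.000, 1.000], [-3.000, -3.000]] (det J = 27.000).
Solving J·Δ = −F gives Δ = (0.380, -1.963).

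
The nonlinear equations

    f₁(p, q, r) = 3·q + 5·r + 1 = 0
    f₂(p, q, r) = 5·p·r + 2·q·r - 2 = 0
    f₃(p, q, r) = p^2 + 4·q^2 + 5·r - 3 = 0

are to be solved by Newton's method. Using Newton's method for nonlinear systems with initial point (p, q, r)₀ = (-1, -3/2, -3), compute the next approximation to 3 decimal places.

(-1.569, -0.724, 0.235)

At (-1, -3/2, -3): F = (-18.500, 22.000, -8.000).
Jacobian J = [[0, 3, 5], [5·r, 2·r, 5·p + 2·q], [2·p, 8·q, 5]].
At the point, J = [[0.000, 3.000, 5.000], [-15.000, -6.000, -8.000], [-2.000, -12.000, 5.000]] (det J = 1113.000).
Solving J·Δ = −F gives Δ = (-0.569, 0.776, 3.235).
Then the next iterate is (p, q, r)₁ = (-1.569, -0.724, 0.235).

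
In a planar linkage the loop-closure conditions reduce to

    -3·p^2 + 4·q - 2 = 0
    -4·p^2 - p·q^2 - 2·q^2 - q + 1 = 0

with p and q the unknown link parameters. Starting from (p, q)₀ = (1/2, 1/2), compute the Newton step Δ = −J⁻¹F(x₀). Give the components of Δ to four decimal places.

At (1/2, 1/2): F = (-0.7500, -1.1250).
Jacobian J = [[-6·p, 4], [-8·p - q^2, -2·p·q - 4·q - 1]].
At the point, J = [[-3.0000, 4.0000], [-4.2500, -3.5000]] (det J = 27.5000).
Solving J·Δ = −F gives Δ = (-0.2591, -0.0068).

(-0.2591, -0.0068)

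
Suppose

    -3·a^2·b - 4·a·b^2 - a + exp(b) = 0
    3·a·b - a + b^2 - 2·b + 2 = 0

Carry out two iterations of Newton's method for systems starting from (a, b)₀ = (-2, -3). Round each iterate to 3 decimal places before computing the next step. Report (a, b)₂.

At (-2, -3): F = (110.04979, 37.000).
Jacobian J = [[-6·a·b - 4·b^2 - 1, -3·a^2 - 8·a·b + exp(b)], [3·b - 1, 3·a + 2·b - 2]].
At the point, J = [[-73.000, -59.95021], [-10.000, -14.000]] (det J = 422.49787).
Solving J·Δ = −F gives Δ = (-1.603, 3.788).
Then the next iterate is (a, b)₁ = (-3.603, 0.788).
Round to (-3.603, 0.788) and repeat: F = (-15.93748, -3.86955), J = [[13.55121, -14.03252], [1.364, -11.233]].
Δ = (0.937, -0.231), so (a, b)₂ = (-2.666, 0.557).

(-2.666, 0.557)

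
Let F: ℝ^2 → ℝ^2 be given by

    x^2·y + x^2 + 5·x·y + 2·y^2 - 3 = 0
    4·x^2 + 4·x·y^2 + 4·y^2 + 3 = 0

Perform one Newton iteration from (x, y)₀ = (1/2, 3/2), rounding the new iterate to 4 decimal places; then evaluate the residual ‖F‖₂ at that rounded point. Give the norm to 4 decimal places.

At (1/2, 3/2): F = (5.8750, 17.5000).
Jacobian J = [[2·x·y + 2·x + 5·y, x^2 + 5·x + 4·y], [8·x + 4·y^2, 8·x·y + 8·y]].
At the point, J = [[10.0000, 8.7500], [13.0000, 18.0000]] (det J = 66.2500).
Solving J·Δ = −F gives Δ = (0.7151, -1.4887).
Then the next iterate is (x, y)₁ = (1.2151, 0.0113).
Re-evaluating at (1.2151, 0.0113): F = (-1.437939, 8.907003), so ‖F‖₂ = 9.0223.

9.0223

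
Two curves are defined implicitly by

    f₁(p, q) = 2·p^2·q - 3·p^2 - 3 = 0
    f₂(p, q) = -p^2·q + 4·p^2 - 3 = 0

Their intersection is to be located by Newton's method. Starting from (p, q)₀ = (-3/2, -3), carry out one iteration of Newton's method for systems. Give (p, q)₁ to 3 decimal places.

At (-3/2, -3): F = (-23.250, 12.750).
Jacobian J = [[4·p·q - 6·p, 2·p^2], [-2·p·q + 8·p, -p^2]].
At the point, J = [[27.000, 4.500], [-21.000, -2.250]] (det J = 33.750).
Solving J·Δ = −F gives Δ = (0.150, 4.267).
Then the next iterate is (p, q)₁ = (-1.350, 1.267).

(-1.350, 1.267)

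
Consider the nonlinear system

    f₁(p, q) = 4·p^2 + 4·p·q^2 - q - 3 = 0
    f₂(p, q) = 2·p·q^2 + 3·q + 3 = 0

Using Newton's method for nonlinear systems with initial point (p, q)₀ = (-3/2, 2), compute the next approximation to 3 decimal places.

At (-3/2, 2): F = (-20.000, -3.000).
Jacobian J = [[8·p + 4·q^2, 8·p·q - 1], [2·q^2, 4·p·q + 3]].
At the point, J = [[4.000, -25.000], [8.000, -9.000]] (det J = 164.000).
Solving J·Δ = −F gives Δ = (-0.640, -0.902).
Then the next iterate is (p, q)₁ = (-2.140, 1.098).

(-2.140, 1.098)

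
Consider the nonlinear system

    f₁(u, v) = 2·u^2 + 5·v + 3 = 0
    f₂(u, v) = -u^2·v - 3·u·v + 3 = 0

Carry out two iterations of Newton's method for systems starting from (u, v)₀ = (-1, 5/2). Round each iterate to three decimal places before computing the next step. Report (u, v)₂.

(-8.153, 0.129)

At (-1, 5/2): F = (17.500, 8.000).
Jacobian J = [[4·u, 5], [-2·u·v - 3·v, -u^2 - 3·u]].
At the point, J = [[-4.000, 5.000], [-2.500, 2.000]] (det J = 4.500).
Solving J·Δ = −F gives Δ = (1.111, -2.611).
Then the next iterate is (u, v)₁ = (0.111, -0.111).
Round to (0.111, -0.111) and repeat: F = (2.46964, 3.03833), J = [[0.444, 5.000], [0.35764, -0.34532]].
Δ = (-8.264, 0.240), so (u, v)₂ = (-8.153, 0.129).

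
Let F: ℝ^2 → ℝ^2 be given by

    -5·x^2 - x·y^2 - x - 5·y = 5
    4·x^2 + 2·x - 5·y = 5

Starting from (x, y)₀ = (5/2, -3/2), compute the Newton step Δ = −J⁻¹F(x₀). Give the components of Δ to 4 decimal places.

(-1.1957, 1.2391)

At (5/2, -3/2): F = (-36.8750, 32.5000).
Jacobian J = [[-10·x - y^2 - 1, -2·x·y - 5], [8·x + 2, -5]].
At the point, J = [[-28.2500, 2.5000], [22.0000, -5.0000]] (det J = 86.2500).
Solving J·Δ = −F gives Δ = (-1.1957, 1.2391).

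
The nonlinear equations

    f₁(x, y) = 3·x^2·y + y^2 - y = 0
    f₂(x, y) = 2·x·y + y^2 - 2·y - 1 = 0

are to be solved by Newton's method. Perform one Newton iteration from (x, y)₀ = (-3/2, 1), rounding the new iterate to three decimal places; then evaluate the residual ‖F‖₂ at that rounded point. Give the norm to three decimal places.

48.491

At (-3/2, 1): F = (6.750, -5.000).
Jacobian J = [[6·x·y, 3·x^2 + 2·y - 1], [2·y, 2·x + 2·y - 2]].
At the point, J = [[-9.000, 7.750], [2.000, -3.000]] (det J = 11.500).
Solving J·Δ = −F gives Δ = (-1.609, -2.739).
Then the next iterate is (x, y)₁ = (-3.109, -1.739).
Re-evaluating at (-3.109, -1.739): F = (-45.66378, 16.31522), so ‖F‖₂ = 48.491.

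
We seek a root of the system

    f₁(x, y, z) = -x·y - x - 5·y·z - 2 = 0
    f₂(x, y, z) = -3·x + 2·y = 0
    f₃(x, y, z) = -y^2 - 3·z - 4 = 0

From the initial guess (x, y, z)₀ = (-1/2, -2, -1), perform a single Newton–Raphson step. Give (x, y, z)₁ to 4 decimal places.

(-0.3077, -0.4615, -0.6154)

At (-1/2, -2, -1): F = (-12.5000, -2.5000, -5.0000).
Jacobian J = [[-y - 1, -x - 5·z, -5·y], [-3, 2, 0], [0, -2·y, -3]].
At the point, J = [[1.0000, 5.5000, 10.0000], [-3.0000, 2.0000, 0.0000], [0.0000, 4.0000, -3.0000]] (det J = -175.5000).
Solving J·Δ = −F gives Δ = (0.1923, 1.5385, 0.3846).
Then the next iterate is (x, y, z)₁ = (-0.3077, -0.4615, -0.6154).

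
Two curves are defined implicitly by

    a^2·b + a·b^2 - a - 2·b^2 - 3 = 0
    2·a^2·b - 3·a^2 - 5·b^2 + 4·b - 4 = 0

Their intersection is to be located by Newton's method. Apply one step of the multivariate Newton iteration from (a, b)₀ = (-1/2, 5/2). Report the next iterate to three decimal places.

(0.187, 1.226)

At (-1/2, 5/2): F = (-17.500, -24.750).
Jacobian J = [[2·a·b + b^2 - 1, a^2 + 2·a·b - 4·b], [4·a·b - 6·a, 2·a^2 - 10·b + 4]].
At the point, J = [[2.750, -12.250], [-2.000, -20.500]] (det J = -80.875).
Solving J·Δ = −F gives Δ = (0.687, -1.274).
Then the next iterate is (a, b)₁ = (0.187, 1.226).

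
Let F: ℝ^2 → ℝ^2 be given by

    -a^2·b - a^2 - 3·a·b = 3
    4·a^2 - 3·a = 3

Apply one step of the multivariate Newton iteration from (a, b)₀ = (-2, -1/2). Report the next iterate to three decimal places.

At (-2, -1/2): F = (-8.000, 19.000).
Jacobian J = [[-2·a·b - 2·a - 3·b, -a^2 - 3·a], [8·a - 3, 0]].
At the point, J = [[3.500, 2.000], [-19.000, 0.000]] (det J = 38.000).
Solving J·Δ = −F gives Δ = (1.000, 2.250).
Then the next iterate is (a, b)₁ = (-1.000, 1.750).

(-1.000, 1.750)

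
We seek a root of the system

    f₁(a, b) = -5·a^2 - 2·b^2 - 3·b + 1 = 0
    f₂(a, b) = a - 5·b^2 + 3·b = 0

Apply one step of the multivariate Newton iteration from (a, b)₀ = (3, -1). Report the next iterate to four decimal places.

At (3, -1): F = (-43.0000, -5.0000).
Jacobian J = [[-10·a, -4·b - 3], [1, -10·b + 3]].
At the point, J = [[-30.0000, 1.0000], [1.0000, 13.0000]] (det J = -391.0000).
Solving J·Δ = −F gives Δ = (-1.4169, 0.4936).
Then the next iterate is (a, b)₁ = (1.5831, -0.5064).

(1.5831, -0.5064)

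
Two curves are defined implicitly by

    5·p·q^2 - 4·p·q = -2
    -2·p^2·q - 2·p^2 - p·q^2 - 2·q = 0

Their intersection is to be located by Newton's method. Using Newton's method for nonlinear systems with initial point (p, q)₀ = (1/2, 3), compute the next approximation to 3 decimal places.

At (1/2, 3): F = (18.500, -12.500).
Jacobian J = [[5·q^2 - 4·q, 10·p·q - 4·p], [-4·p·q - 4·p - q^2, -2·p^2 - 2·p·q - 2]].
At the point, J = [[33.000, 13.000], [-17.000, -5.500]] (det J = 39.500).
Solving J·Δ = −F gives Δ = (-1.538, 2.481).
Then the next iterate is (p, q)₁ = (-1.038, 5.481).

(-1.038, 5.481)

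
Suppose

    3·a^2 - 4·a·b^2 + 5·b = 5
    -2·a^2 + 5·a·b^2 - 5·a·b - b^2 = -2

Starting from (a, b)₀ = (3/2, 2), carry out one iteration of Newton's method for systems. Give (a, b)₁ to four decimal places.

(0.2827, 1.8037)

At (3/2, 2): F = (-12.2500, 8.5000).
Jacobian J = [[6·a - 4·b^2, -8·a·b + 5], [-4·a + 5·b^2 - 5·b, 10·a·b - 5·a - 2·b]].
At the point, J = [[-7.0000, -19.0000], [4.0000, 18.5000]] (det J = -53.5000).
Solving J·Δ = −F gives Δ = (-1.2173, -0.1963).
Then the next iterate is (a, b)₁ = (0.2827, 1.8037).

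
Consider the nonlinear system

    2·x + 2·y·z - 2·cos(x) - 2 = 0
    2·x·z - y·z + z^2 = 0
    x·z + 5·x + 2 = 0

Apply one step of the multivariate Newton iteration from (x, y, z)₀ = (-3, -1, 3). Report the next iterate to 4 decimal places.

(-1.2490, -0.3860, 0.3360)

At (-3, -1, 3): F = (-12.020015, -6.0000, -22.0000).
Jacobian J = [[2·sin(x) + 2, 2·z, 2·y], [2·z, -z, 2·x - y + 2·z], [z + 5, 0, x]].
At the point, J = [[1.717760, 6.0000, -2.0000], [6.0000, -3.0000, 1.0000], [8.0000, 0.0000, -3.0000]] (det J = 123.459840).
Solving J·Δ = −F gives Δ = (1.7510, 0.6140, -2.6640).
Then the next iterate is (x, y, z)₁ = (-1.2490, -0.3860, 0.3360).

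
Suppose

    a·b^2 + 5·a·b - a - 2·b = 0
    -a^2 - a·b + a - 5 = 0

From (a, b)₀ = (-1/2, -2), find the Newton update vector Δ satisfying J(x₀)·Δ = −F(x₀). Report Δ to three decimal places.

(2.019, -2.654)

At (-1/2, -2): F = (7.500, -6.750).
Jacobian J = [[b^2 + 5·b - 1, 2·a·b + 5·a - 2], [-2·a - b + 1, -a]].
At the point, J = [[-7.000, -2.500], [4.000, 0.500]] (det J = 6.500).
Solving J·Δ = −F gives Δ = (2.019, -2.654).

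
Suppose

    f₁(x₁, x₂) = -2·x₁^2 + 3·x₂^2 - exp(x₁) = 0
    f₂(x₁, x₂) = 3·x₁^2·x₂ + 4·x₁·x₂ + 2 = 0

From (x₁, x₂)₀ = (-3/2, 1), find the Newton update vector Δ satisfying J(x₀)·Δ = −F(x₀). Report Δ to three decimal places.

(0.518, -0.212)

At (-3/2, 1): F = (-1.72313, 2.750).
Jacobian J = [[-4·x₁ - exp(x₁), 6·x₂], [6·x₁·x₂ + 4·x₂, 3·x₁^2 + 4·x₁]].
At the point, J = [[5.77687, 6.000], [-5.000, 0.750]] (det J = 34.33265).
Solving J·Δ = −F gives Δ = (0.518, -0.212).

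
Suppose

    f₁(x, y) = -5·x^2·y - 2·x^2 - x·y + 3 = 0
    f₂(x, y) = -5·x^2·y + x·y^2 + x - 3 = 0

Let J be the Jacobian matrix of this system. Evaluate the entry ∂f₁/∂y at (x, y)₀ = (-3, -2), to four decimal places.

-42.0000

∂f₁/∂y = -5·x^2 - x.
At (-3, -2) this is -42.0000.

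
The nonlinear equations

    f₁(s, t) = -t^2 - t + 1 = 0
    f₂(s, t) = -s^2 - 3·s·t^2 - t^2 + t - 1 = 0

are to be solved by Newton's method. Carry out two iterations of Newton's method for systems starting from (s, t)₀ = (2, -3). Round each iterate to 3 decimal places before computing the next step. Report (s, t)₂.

At (2, -3): F = (-5.000, -71.000).
Jacobian J = [[0, -2·t - 1], [-2·s - 3·t^2, -6·s·t - 2·t + 1]].
At the point, J = [[0.000, 5.000], [-31.000, 43.000]] (det J = 155.000).
Solving J·Δ = −F gives Δ = (-0.903, 1.000).
Then the next iterate is (s, t)₁ = (1.097, -2.000).
Round to (1.097, -2.000) and repeat: F = (-1.000, -21.36741), J = [[0.000, 3.000], [-14.194, 18.164]].
Δ = (-1.079, 0.333), so (s, t)₂ = (0.018, -1.667).

(0.018, -1.667)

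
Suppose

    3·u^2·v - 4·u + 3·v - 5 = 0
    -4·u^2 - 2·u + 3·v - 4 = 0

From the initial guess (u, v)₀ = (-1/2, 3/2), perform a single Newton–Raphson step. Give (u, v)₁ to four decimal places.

At (-1/2, 3/2): F = (2.6250, 0.5000).
Jacobian J = [[6·u·v - 4, 3·u^2 + 3], [-8·u - 2, 3]].
At the point, J = [[-8.5000, 3.7500], [2.0000, 3.0000]] (det J = -33.0000).
Solving J·Δ = −F gives Δ = (0.1818, -0.2879).
Then the next iterate is (u, v)₁ = (-0.3182, 1.2121).

(-0.3182, 1.2121)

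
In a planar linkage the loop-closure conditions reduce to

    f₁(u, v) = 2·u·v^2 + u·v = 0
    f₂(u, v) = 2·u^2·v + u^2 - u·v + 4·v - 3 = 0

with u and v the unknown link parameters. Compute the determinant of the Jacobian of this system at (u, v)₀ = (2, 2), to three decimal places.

-224.000

J = [[2·v^2 + v, 4·u·v + u], [4·u·v + 2·u - v, 2·u^2 - u + 4]].
At the point, J = [[10.000, 18.000], [18.000, 10.000]].
det J = -224.000.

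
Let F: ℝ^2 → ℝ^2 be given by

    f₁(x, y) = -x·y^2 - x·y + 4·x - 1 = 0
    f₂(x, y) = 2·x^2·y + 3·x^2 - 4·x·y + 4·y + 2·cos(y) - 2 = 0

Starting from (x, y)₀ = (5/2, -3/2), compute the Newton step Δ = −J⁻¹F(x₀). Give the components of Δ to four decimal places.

(10.3791, -8.1714)

At (5/2, -3/2): F = (7.1250, 7.141474).
Jacobian J = [[-y^2 - y + 4, -2·x·y - x], [4·x·y + 6·x - 4·y, 2·x^2 - 4·x - 2·sin(y) + 4]].
At the point, J = [[3.2500, 5.0000], [6.0000, 8.494990]] (det J = -2.391283).
Solving J·Δ = −F gives Δ = (10.3791, -8.1714).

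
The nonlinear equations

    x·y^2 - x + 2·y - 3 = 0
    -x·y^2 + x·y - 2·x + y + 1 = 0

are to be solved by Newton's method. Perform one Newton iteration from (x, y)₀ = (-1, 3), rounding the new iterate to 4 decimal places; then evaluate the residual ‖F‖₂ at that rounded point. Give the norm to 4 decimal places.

At (-1, 3): F = (-5.0000, 12.0000).
Jacobian J = [[y^2 - 1, 2·x·y + 2], [-y^2 + y - 2, -2·x·y + x + 1]].
At the point, J = [[8.0000, -4.0000], [-8.0000, 6.0000]] (det J = 16.0000).
Solving J·Δ = −F gives Δ = (-1.1250, -3.5000).
Then the next iterate is (x, y)₁ = (-2.1250, -0.5000).
Re-evaluating at (-2.1250, -0.5000): F = (-2.406250, 6.343750), so ‖F‖₂ = 6.7848.

6.7848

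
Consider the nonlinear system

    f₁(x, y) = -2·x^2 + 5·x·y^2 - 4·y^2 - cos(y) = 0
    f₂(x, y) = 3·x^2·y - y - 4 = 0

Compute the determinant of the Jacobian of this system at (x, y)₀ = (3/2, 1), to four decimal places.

-76.3232

J = [[-4·x + 5·y^2, 10·x·y - 8·y + sin(y)], [6·x·y, 3·x^2 - 1]].
At the point, J = [[-1.0000, 7.841471], [9.0000, 5.7500]].
det J = -76.3232.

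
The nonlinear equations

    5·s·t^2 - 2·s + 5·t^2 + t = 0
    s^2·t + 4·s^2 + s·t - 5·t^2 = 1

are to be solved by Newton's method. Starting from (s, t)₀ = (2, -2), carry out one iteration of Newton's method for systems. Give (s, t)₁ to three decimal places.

(1.512, -1.234)

At (2, -2): F = (54.000, -17.000).
Jacobian J = [[5·t^2 - 2, 10·s·t + 10·t + 1], [2·s·t + 8·s + t, s^2 + s - 10·t]].
At the point, J = [[18.000, -59.000], [6.000, 26.000]] (det J = 822.000).
Solving J·Δ = −F gives Δ = (-0.488, 0.766).
Then the next iterate is (s, t)₁ = (1.512, -1.234).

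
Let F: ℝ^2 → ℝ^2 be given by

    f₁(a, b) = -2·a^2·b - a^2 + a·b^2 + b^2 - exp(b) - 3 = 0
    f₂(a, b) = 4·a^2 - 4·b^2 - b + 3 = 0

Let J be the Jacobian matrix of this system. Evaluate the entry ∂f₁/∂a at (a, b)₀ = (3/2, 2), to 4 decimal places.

∂f₁/∂a = -4·a·b - 2·a + b^2.
At (3/2, 2) this is -11.0000.

-11.0000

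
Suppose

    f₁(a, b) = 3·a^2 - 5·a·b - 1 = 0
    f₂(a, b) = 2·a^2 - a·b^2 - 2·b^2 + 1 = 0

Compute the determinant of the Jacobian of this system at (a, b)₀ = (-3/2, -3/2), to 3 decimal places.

59.625

J = [[6·a - 5·b, -5·a], [4·a - b^2, -2·a·b - 4·b]].
At the point, J = [[-1.500, 7.500], [-8.250, 1.500]].
det J = 59.625.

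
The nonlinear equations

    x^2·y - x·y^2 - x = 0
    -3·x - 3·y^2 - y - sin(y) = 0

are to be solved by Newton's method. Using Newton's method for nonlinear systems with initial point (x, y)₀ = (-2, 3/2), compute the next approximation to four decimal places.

At (-2, 3/2): F = (12.5000, -3.247495).
Jacobian J = [[2·x·y - y^2 - 1, x^2 - 2·x·y], [-3, -6·y - cos(y) - 1]].
At the point, J = [[-9.2500, 10.0000], [-3.0000, -10.070737]] (det J = 123.154319).
Solving J·Δ = −F gives Δ = (0.7585, -0.5484).
Then the next iterate is (x, y)₁ = (-1.2415, 0.9516).

(-1.2415, 0.9516)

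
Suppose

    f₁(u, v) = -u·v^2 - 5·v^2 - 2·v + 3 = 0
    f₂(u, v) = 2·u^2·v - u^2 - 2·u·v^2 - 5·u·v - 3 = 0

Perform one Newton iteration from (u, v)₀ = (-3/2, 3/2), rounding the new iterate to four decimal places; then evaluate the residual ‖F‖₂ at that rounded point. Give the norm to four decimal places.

4.6662

At (-3/2, 3/2): F = (-7.8750, 19.5000).
Jacobian J = [[-v^2, -2·u·v - 10·v - 2], [4·u·v - 2·u - 2·v^2 - 5·v, 2·u^2 - 4·u·v - 5·u]].
At the point, J = [[-2.2500, -12.5000], [-18.0000, 21.0000]] (det J = -272.2500).
Solving J·Δ = −F gives Δ = (0.2879, -0.6818).
Then the next iterate is (u, v)₁ = (-1.2121, 0.8182).
Re-evaluating at (-1.2121, 0.8182): F = (-1.172214, 4.516575), so ‖F‖₂ = 4.6662.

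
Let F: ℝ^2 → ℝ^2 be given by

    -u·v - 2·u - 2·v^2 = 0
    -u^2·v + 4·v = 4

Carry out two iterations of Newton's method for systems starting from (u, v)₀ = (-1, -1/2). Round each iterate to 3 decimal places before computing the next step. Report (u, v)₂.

At (-1, -1/2): F = (1.000, -5.500).
Jacobian J = [[-v - 2, -u - 4·v], [-2·u·v, -u^2 + 4]].
At the point, J = [[-1.500, 3.000], [-1.000, 3.000]] (det J = -1.500).
Solving J·Δ = −F gives Δ = (13.000, 6.167).
Then the next iterate is (u, v)₁ = (12.000, 5.667).
Round to (12.000, 5.667) and repeat: F = (-156.23378, -797.380), J = [[-7.667, -34.668], [-136.008, -140.000]].
Δ = (-1.585, -4.156), so (u, v)₂ = (10.415, 1.511).

(10.415, 1.511)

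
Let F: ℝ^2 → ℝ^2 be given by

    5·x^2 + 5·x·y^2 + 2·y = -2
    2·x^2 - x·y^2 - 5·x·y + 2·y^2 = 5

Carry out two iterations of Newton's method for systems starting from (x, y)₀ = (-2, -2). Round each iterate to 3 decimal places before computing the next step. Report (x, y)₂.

(-3.077, -1.604)

At (-2, -2): F = (-22.000, -1.000).
Jacobian J = [[10·x + 5·y^2, 10·x·y + 2], [4·x - y^2 - 5·y, -2·x·y - 5·x + 4·y]].
At the point, J = [[0.000, 42.000], [-2.000, -6.000]] (det J = 84.000).
Solving J·Δ = −F gives Δ = (-2.071, 0.524).
Then the next iterate is (x, y)₁ = (-4.071, -1.476).
Round to (-4.071, -1.476) and repeat: F = (37.56829, 11.32824), J = [[-29.81712, 62.08796], [-11.08258, 2.43341]].
Δ = (0.994, -0.128), so (x, y)₂ = (-3.077, -1.604).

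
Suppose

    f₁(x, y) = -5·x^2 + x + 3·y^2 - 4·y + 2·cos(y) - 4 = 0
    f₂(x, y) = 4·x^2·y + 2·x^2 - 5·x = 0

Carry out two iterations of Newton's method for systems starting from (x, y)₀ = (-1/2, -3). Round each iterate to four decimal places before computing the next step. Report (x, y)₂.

(-1.4335, -1.5584)

At (-1/2, -3): F = (31.270015, 0.0000).
Jacobian J = [[-10·x + 1, 6·y - 2·sin(y) - 4], [8·x·y + 4·x - 5, 4·x^2]].
At the point, J = [[6.0000, -21.717760], [5.0000, 1.0000]] (det J = 114.588800).
Solving J·Δ = −F gives Δ = (-0.2729, 1.3644).
Then the next iterate is (x, y)₁ = (-0.7729, -1.6356).
Round to (-0.7729, -1.6356) and repeat: F = (6.678673, 1.150986), J = [[8.7290, -11.817798], [2.021642, 2.389498]].
Δ = (-0.6606, 0.0772), so (x, y)₂ = (-1.4335, -1.5584).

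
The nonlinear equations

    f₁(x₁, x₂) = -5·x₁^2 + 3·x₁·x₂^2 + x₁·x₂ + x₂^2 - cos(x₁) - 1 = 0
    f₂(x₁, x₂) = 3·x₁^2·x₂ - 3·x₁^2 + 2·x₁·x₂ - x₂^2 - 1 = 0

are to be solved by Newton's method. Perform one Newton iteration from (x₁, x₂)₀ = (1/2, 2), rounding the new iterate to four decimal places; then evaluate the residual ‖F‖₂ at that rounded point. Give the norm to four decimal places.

At (1/2, 2): F = (7.872417, -2.2500).
Jacobian J = [[-10·x₁ + 3·x₂^2 + x₂ + sin(x₁), 6·x₁·x₂ + x₁ + 2·x₂], [6·x₁·x₂ - 6·x₁ + 2·x₂, 3·x₁^2 + 2·x₁ - 2·x₂]].
At the point, J = [[9.479426, 10.5000], [7.0000, -2.2500]] (det J = -94.828707).
Solving J·Δ = −F gives Δ = (0.0623, -0.8060).
Then the next iterate is (x₁, x₂)₁ = (0.5623, 1.1940).
Re-evaluating at (0.5623, 1.1940): F = (1.074990, -0.898846), so ‖F‖₂ = 1.4013.

1.4013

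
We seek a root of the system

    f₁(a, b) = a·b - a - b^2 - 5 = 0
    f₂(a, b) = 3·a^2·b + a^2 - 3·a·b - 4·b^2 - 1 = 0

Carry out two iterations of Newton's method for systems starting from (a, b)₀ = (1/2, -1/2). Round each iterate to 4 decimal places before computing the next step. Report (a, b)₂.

(-2.3845, -0.5697)

At (1/2, -1/2): F = (-6.0000, -1.3750).
Jacobian J = [[b - 1, a - 2·b], [6·a·b + 2·a - 3·b, 3·a^2 - 3·a - 8·b]].
At the point, J = [[-1.5000, 1.5000], [1.0000, 3.2500]] (det J = -6.3750).
Solving J·Δ = −F gives Δ = (-2.7353, 1.2647).
Then the next iterate is (a, b)₁ = (-2.2353, 0.7647).
Round to (-2.2353, 0.7647) and repeat: F = (-5.0588, 18.248126), J = [[-0.2353, -3.7647], [-17.020703, 15.577998]].
Δ = (-0.1492, -1.3344), so (a, b)₂ = (-2.3845, -0.5697).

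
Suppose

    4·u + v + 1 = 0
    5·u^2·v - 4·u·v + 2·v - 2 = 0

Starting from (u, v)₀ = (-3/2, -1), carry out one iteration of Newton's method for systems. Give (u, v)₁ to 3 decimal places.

At (-3/2, -1): F = (-6.000, -21.250).
Jacobian J = [[4, 1], [10·u·v - 4·v, 5·u^2 - 4·u + 2]].
At the point, J = [[4.000, 1.000], [19.000, 19.250]] (det J = 58.000).
Solving J·Δ = −F gives Δ = (1.625, -0.500).
Then the next iterate is (u, v)₁ = (0.125, -1.500).

(0.125, -1.500)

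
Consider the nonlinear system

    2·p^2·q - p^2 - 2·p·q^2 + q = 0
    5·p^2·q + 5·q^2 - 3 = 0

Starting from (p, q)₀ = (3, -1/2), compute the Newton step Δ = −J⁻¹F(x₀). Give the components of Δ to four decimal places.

At (3, -1/2): F = (-20.0000, -24.2500).
Jacobian J = [[4·p·q - 2·p - 2·q^2, 2·p^2 - 4·p·q + 1], [10·p·q, 5·p^2 + 10·q]].
At the point, J = [[-12.5000, 25.0000], [-15.0000, 40.0000]] (det J = -125.0000).
Solving J·Δ = −F gives Δ = (-1.5500, 0.0250).

(-1.5500, 0.0250)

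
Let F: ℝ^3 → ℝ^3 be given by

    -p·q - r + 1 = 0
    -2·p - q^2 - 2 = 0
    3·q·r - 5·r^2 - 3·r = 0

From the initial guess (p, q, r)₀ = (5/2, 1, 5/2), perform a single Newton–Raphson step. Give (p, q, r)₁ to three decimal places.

At (5/2, 1, 5/2): F = (-4.000, -8.000, -31.250).
Jacobian J = [[-q, -p, -1], [-2, -2·q, 0], [0, 3·r, 3·q - 10·r - 3]].
At the point, J = [[-1.000, -2.500, -1.000], [-2.000, -2.000, 0.000], [0.000, 7.500, -25.000]] (det J = 90.000).
Solving J·Δ = −F gives Δ = (-4.694, 0.694, -1.042).
Then the next iterate is (p, q, r)₁ = (-2.194, 1.694, 1.458).

(-2.194, 1.694, 1.458)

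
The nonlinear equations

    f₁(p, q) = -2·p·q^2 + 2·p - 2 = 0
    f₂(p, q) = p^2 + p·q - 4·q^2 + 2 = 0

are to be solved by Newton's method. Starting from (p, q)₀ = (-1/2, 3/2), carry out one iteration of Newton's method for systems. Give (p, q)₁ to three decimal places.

At (-1/2, 3/2): F = (-0.750, -7.500).
Jacobian J = [[-2·q^2 + 2, -4·p·q], [2·p + q, p - 8·q]].
At the point, J = [[-2.500, 3.000], [0.500, -12.500]] (det J = 29.750).
Solving J·Δ = −F gives Δ = (-1.071, -0.643).
Then the next iterate is (p, q)₁ = (-1.571, 0.857).

(-1.571, 0.857)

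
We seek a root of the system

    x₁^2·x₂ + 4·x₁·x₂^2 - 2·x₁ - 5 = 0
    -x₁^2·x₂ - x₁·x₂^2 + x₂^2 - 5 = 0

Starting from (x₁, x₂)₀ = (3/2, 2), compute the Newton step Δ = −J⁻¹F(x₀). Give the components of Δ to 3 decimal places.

At (3/2, 2): F = (20.500, -11.500).
Jacobian J = [[2·x₁·x₂ + 4·x₂^2 - 2, x₁^2 + 8·x₁·x₂], [-2·x₁·x₂ - x₂^2, -x₁^2 - 2·x₁·x₂ + 2·x₂]].
At the point, J = [[20.000, 26.250], [-10.000, -4.250]] (det J = 177.500).
Solving J·Δ = −F gives Δ = (-1.210, 0.141).

(-1.210, 0.141)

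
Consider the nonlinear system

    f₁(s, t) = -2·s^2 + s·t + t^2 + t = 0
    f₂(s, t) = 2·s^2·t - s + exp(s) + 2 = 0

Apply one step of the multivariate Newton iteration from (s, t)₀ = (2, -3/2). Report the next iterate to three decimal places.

(0.921, -1.680)

At (2, -3/2): F = (-10.250, -4.61094).
Jacobian J = [[-4·s + t, s + 2·t + 1], [4·s·t + exp(s) - 1, 2·s^2]].
At the point, J = [[-9.500, 0.000], [-5.61094, 8.000]] (det J = -76.000).
Solving J·Δ = −F gives Δ = (-1.079, -0.180).
Then the next iterate is (s, t)₁ = (0.921, -1.680).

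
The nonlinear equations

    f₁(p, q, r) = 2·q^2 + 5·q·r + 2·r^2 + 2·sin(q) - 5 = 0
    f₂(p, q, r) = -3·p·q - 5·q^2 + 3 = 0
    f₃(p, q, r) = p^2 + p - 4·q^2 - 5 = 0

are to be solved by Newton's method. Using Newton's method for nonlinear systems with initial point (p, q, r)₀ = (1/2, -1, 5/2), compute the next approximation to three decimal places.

At (1/2, -1, 5/2): F = (-4.68294, -0.500, -8.250).
Jacobian J = [[0, 4·q + 5·r + 2·cos(q), 5·q + 4·r], [-3·q, -3·p - 10·q, 0], [2·p + 1, -8·q, 0]].
At the point, J = [[0.000, 9.58060, 5.000], [3.000, 8.500, 0.000], [2.000, 8.000, 0.000]] (det J = 35.000).
Solving J·Δ = −F gives Δ = (-9.446, 3.393, -5.565).
Then the next iterate is (p, q, r)₁ = (-8.946, 2.393, -3.065).

(-8.946, 2.393, -3.065)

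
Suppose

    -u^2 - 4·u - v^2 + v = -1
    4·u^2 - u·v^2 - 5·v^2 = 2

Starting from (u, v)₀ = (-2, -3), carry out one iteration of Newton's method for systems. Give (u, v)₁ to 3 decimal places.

(-1.800, -2.000)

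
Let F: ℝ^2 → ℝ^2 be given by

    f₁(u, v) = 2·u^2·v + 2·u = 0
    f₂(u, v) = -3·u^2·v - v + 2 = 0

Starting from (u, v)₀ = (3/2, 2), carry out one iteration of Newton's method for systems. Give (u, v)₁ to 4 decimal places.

(0.3273, 2.9818)

At (3/2, 2): F = (12.0000, -13.5000).
Jacobian J = [[4·u·v + 2, 2·u^2], [-6·u·v, -3·u^2 - 1]].
At the point, J = [[14.0000, 4.5000], [-18.0000, -7.7500]] (det J = -27.5000).
Solving J·Δ = −F gives Δ = (-1.1727, 0.9818).
Then the next iterate is (u, v)₁ = (0.3273, 2.9818).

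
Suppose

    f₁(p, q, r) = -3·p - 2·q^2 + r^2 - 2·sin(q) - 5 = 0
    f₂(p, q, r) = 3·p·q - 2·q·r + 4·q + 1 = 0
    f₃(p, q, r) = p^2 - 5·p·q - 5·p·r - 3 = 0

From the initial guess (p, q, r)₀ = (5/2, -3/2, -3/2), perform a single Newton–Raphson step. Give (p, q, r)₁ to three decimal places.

(0.746, -0.500, -2.046)

At (5/2, -3/2, -3/2): F = (-12.75501, -20.750, 40.750).
Jacobian J = [[-3, -4·q - 2·cos(q), 2·r], [3·q, 3·p - 2·r + 4, -2·q], [2·p - 5·q - 5·r, -5·p, -5·p]].
At the point, J = [[-3.000, 5.85853, -3.000], [-4.500, 14.500, 3.000], [20.000, -12.500, -12.500]] (det J = 1154.46947).
Solving J·Δ = −F gives Δ = (-1.754, 1.000, -0.546).
Then the next iterate is (p, q, r)₁ = (0.746, -0.500, -2.046).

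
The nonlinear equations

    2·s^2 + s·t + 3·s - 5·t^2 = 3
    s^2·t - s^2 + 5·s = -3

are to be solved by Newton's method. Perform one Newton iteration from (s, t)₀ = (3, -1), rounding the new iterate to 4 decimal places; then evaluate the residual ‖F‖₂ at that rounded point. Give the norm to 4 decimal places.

0.9534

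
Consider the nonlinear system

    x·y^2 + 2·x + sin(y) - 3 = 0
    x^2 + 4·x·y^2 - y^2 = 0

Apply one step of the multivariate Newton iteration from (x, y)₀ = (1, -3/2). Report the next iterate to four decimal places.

At (1, -3/2): F = (0.252505, 7.7500).
Jacobian J = [[y^2 + 2, 2·x·y + cos(y)], [2·x + 4·y^2, 8·x·y - 2·y]].
At the point, J = [[4.2500, -2.929263], [11.0000, -9.0000]] (det J = -6.028109).
Solving J·Δ = −F gives Δ = (3.3890, 5.0032).
Then the next iterate is (x, y)₁ = (4.3890, 3.5032).

(4.3890, 3.5032)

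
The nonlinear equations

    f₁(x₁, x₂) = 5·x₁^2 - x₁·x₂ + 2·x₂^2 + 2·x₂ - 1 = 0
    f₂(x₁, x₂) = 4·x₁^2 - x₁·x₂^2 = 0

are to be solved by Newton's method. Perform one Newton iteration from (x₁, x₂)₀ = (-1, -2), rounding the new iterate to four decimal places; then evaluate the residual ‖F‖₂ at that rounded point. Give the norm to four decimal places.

2.5775

At (-1, -2): F = (6.0000, 8.0000).
Jacobian J = [[10·x₁ - x₂, -x₁ + 4·x₂ + 2], [8·x₁ - x₂^2, -2·x₁·x₂]].
At the point, J = [[-8.0000, -5.0000], [-12.0000, -4.0000]] (det J = -28.0000).
Solving J·Δ = −F gives Δ = (0.5714, 0.2857).
Then the next iterate is (x₁, x₂)₁ = (-0.4286, -1.7143).
Re-evaluating at (-0.4286, -1.7143): F = (1.632790, 1.994372), so ‖F‖₂ = 2.5775.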